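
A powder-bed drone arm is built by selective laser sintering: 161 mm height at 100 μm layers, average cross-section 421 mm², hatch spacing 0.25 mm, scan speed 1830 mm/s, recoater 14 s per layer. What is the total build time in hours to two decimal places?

6.67 hours

Layers = ⌈161/0.1⌉ = 1610.
Scan path per layer = 421 / 0.25 = 1684 mm.
Scan time per layer = 1684 / 1830, so 0.9202 s.
Per-layer time = 0.9202 + 14, so 14.9202 s.
Total: 1610 × 14.9202 s = 24021.522 s → 6.67 hours.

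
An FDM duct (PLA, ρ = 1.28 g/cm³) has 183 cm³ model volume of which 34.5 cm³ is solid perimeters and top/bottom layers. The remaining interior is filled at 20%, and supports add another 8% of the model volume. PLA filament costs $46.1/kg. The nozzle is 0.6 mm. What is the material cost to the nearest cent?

$4.65

Infill region = 183 − 34.5 = 148.5 cm³.
Deposited infill = 0.20 × 148.5 = 29.7 cm³.
Support = 0.08 × 183 = 14.64 cm³.
Total printed volume: 34.5 + 29.7 + 14.64 → 78.84 cm³.
Mass = 78.84 × 1.28, so 100.9152 g.
Cost = 100.9152 g / 1000 × $46.1/kg = $4.65.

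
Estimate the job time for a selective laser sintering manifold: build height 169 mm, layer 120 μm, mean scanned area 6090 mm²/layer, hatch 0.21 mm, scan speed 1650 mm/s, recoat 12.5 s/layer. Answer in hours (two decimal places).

Layer count = ceil(169 / 0.12) = 1409.
Hatch length per layer = 6090 / 0.21 = 29000 mm.
Scan time per layer: 29000 / 1650 → 17.5758 s.
Layer cycle = 17.5758 + 12.5, so 30.0758 s.
Total: 1409 × 30.0758 s = 42376.8022 s → 11.77 hours.

11.77 hours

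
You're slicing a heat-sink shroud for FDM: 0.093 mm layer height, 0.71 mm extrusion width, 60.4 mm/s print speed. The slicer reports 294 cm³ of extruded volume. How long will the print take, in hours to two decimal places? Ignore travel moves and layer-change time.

20.48 hours

Bead cross-section = 0.093 × 0.71 = 0.06603 mm².
Toolpath length = 294 cm³ / 0.06603 mm² = 294000 / 0.06603 = 4452521.6 mm.
Extrusion time = 4452521.6 / 60.4 = 73717.2 s.
Converting: 73717.2 s = 20.48 hours.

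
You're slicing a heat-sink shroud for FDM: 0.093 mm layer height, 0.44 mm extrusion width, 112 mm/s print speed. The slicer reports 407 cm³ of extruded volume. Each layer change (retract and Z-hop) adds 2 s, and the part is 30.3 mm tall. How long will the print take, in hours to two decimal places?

24.85 hours

Extrusion cross-section = 0.093 × 0.44, so 0.04092 mm².
Path length: 407000 mm³ / 0.04092 mm² → 9946236.6 mm.
Time extruding: 9946236.6 / 112 → 88805.7 s.
Layers = ⌈30.3/0.093⌉ = 326.
Z-hop total = 326 × 2, so 652 s.
Altogether 88805.7 + 652 = 89457.7 s, i.e. 24.85 hours.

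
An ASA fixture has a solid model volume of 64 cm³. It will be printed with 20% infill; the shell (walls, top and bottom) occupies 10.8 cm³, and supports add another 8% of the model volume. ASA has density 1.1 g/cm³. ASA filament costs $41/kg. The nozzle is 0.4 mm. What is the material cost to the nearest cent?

Volume inside the shell: 64 − 10.8 → 53.2 cm³.
Infill deposited = 0.20 × 53.2, so 10.64 cm³.
Support: 0.08 × 64 → 5.12 cm³.
Deposited volume = 10.8 + 10.64 + 5.12 = 26.56 cm³.
Mass = 26.56 × 1.1, so 29.216 g.
Cost = 29.216 g / 1000 × $41/kg = $1.20.

$1.20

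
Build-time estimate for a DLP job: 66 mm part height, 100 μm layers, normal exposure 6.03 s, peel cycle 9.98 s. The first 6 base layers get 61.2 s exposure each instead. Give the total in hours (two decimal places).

Layer count = ceil(66 / 0.1) = 660.
Base layers = 6 × (61.2 + 9.98) = 427.08 s.
Regular layers: 654 × (6.03 + 9.98) → 10470.54 s.
Sum: 427.08 + 10470.54 = 10897.62 s → 3.03 hours.

3.03 hours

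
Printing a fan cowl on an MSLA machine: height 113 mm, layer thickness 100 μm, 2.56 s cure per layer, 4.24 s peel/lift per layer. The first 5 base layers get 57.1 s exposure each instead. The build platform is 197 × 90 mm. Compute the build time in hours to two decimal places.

2.21 hours

Layer count = ceil(113 / 0.1) = 1130.
Base layers: 5 × (57.1 + 4.24) → 306.7 s.
Remaining layers = 1125 × (2.56 + 4.24) = 7650 s.
Sum: 306.7 + 7650 = 7956.7 s → 2.21 hours.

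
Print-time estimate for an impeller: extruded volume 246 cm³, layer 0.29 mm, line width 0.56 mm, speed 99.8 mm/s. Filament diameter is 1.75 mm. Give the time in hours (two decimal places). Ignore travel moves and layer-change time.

Line area = 0.29 × 0.56 = 0.1624 mm².
Total extruded path = 246000/0.1624 = 1514778.3 mm.
Extrusion time: 1514778.3 / 99.8 → 15178.1 s.
In the requested units: 15178.1 s = 4.22 hours.

4.22 hours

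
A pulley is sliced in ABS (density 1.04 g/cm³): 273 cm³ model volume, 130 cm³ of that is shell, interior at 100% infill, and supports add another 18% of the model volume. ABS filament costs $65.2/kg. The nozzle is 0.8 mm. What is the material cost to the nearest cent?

$21.84

Infill region: 273 − 130 → 143 cm³.
Infill deposited = 1.00 × 143, so 143 cm³.
Support = 0.18 × 273 = 49.14 cm³.
Deposited volume = 130 + 143 + 49.14 = 322.14 cm³.
Mass = 322.14 × 1.04 = 335.0256 g.
Cost = 335.0256 g / 1000 × $65.2/kg = $21.84.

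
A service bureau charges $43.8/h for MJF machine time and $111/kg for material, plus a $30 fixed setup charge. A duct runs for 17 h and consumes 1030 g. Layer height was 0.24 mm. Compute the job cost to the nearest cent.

Time charge = 43.8 × 17, so $744.60.
Material cost: 111 × 1030/1000 → $114.33.
Total = 744.60 + 114.33 + 30 = $888.93.

$888.93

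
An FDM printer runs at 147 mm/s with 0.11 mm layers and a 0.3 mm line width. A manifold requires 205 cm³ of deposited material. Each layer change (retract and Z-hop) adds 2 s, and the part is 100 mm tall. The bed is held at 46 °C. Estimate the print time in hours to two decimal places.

Line area: 0.11 × 0.3 → 0.033 mm².
Toolpath length = 205 cm³ / 0.033 mm² = 205000 / 0.033 = 6212121.2 mm.
Time extruding = 6212121.2 / 147, so 42259.3 s.
Layer count = ceil(100 / 0.11) = 910.
Layer-change overhead: 910 × 2 → 1820 s.
Total = 42259.3 + 1820 = 44079.3 s = 12.24 hours.

12.24 hours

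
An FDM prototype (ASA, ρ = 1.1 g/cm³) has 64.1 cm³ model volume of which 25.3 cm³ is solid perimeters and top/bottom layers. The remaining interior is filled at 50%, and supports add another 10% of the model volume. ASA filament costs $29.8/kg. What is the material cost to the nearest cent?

Interior volume = 64.1 − 25.3, so 38.8 cm³.
Infill volume = 0.50 × 38.8, so 19.4 cm³.
Support = 0.10 × 64.1, so 6.41 cm³.
Deposited volume: 25.3 + 19.4 + 6.41 → 51.11 cm³.
Mass: 51.11 × 1.1 → 56.221 g.
At $29.8/kg: 56.221/1000 × 29.8 = $1.68.

$1.68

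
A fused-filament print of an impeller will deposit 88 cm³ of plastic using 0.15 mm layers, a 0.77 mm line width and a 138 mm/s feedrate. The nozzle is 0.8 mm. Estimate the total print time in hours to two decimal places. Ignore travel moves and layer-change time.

Extrusion cross-section = 0.15 × 0.77, so 0.1155 mm².
Toolpath length = 88 cm³ / 0.1155 mm² = 88000 / 0.1155 = 761904.8 mm.
Time extruding = 761904.8 / 138, so 5521 s.
Converting: 5521 s = 1.53 hours.

1.53 hours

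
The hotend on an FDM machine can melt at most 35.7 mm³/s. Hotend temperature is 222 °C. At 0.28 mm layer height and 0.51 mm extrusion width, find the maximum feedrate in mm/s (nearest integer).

250 mm/s

Bead cross-section = 0.28 × 0.51, so 0.1428 mm².
v_max = Q/A = 35.7/0.1428 = 250.00 mm/s → 250 mm/s.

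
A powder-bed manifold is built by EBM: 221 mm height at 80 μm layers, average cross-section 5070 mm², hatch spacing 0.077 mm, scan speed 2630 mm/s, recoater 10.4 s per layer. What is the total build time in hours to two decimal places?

Layers = ⌈221/0.08⌉ = 2763.
Hatch length per layer: 5070 / 0.077 → 65844.2 mm.
Scan time per layer = 65844.2 / 2630 = 25.0358 s.
Layer cycle = 25.0358 + 10.4 = 35.4358 s.
2763 layers × 35.4358 s/layer = 97909.1154 s, i.e. 27.20 hours.

27.20 hours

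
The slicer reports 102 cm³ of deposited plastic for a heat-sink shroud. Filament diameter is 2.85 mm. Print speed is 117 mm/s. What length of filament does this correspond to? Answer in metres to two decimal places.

Cross-section of 2.85 mm filament: π·(2.85/2)² = 6.3794 mm².
L = 102000 mm³ / 6.3794 mm² = 15988.96 mm, i.e. 15.99 m.

15.99 m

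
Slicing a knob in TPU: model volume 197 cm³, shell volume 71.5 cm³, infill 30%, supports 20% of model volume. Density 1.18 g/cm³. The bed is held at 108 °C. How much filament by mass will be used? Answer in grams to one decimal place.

175.3 g

Volume inside the shell = 197 − 71.5 = 125.5 cm³.
Infill volume: 0.30 × 125.5 → 37.65 cm³.
Support = 0.20 × 197, so 39.4 cm³.
Deposited volume: 71.5 + 37.65 + 39.4 → 148.55 cm³.
Mass = 148.55 × 1.18, so 175.289 g.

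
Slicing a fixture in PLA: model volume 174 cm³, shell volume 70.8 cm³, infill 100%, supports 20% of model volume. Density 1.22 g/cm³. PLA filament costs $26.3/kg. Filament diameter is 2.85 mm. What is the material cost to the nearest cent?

Interior volume: 174 − 70.8 → 103.2 cm³.
Infill volume: 1.00 × 103.2 → 103.2 cm³.
Support = 0.20 × 174 = 34.8 cm³.
Total printed volume = 70.8 + 103.2 + 34.8, so 208.8 cm³.
Mass = 208.8 × 1.22 = 254.736 g.
Cost = 254.736 g / 1000 × $26.3/kg = $6.70.

$6.70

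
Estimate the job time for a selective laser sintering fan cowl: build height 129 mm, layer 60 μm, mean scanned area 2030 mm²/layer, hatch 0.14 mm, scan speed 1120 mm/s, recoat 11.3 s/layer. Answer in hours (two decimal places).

14.48 hours

Layers = ⌈129/0.06⌉ = 2150.
Hatch length per layer: 2030 / 0.14 → 14500 mm.
Per-layer scan time = 14500 / 1120 = 12.9464 s.
Time per layer = 12.9464 + 11.3 = 24.2464 s.
Build time = 2150 × 24.2464 = 52129.76 s = 14.48 hours.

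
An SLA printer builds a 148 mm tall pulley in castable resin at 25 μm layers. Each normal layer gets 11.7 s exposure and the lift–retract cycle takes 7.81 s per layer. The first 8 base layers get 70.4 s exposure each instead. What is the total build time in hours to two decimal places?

Number of layers: 148 / 0.025 → 5920 (rounded up).
Base layers = 8 × (70.4 + 7.81), so 625.68 s.
Remaining layers = 5912 × (11.7 + 7.81), so 115343.12 s.
Total = 625.68 + 115343.12 = 115968.8 s = 32.21 hours.

32.21 hours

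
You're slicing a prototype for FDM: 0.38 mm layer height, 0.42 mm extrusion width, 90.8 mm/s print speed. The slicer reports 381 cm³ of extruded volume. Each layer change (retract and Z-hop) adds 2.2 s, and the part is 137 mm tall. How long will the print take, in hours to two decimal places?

Bead cross-section: 0.38 × 0.42 → 0.1596 mm².
Toolpath length = 381 cm³ / 0.1596 mm² = 381000 / 0.1596 = 2387218 mm.
Print-move time: 2387218 / 90.8 → 26290.9 s.
Number of layers: 137 / 0.38 → 361 (rounded up).
Non-print overhead: 361 × 2.2 → 794.2 s.
Altogether 26290.9 + 794.2 = 27085.1 s, i.e. 7.52 hours.

7.52 hours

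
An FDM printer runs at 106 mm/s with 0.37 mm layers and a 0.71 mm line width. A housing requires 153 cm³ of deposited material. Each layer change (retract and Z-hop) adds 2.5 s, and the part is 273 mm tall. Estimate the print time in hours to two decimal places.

Bead cross-section = 0.37 × 0.71 = 0.2627 mm².
Path length: 153000 mm³ / 0.2627 mm² → 582413.4 mm.
Extrusion time = 582413.4 / 106, so 5494.5 s.
Number of layers: 273 / 0.37 → 738 (rounded up).
Non-print overhead: 738 × 2.5 → 1845 s.
Total = 5494.5 + 1845 = 7339.5 s = 2.04 hours.

2.04 hours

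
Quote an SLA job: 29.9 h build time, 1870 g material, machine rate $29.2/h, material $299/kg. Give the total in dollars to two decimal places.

$1432.21

Time charge = 29.2 × 29.9, so $873.08.
Material cost: 299 × 1870/1000 → $559.13.
Total = 873.08 + 559.13 = $1432.21.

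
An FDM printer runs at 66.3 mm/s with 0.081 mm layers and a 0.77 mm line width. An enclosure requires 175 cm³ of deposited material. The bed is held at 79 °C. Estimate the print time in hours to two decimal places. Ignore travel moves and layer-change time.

Bead cross-section = 0.081 × 0.77 = 0.06237 mm².
Total extruded path = 175000/0.06237 = 2805836.1 mm.
Print-move time = 2805836.1 / 66.3, so 42320.3 s.
In the requested units: 42320.3 s = 11.76 hours.

11.76 hours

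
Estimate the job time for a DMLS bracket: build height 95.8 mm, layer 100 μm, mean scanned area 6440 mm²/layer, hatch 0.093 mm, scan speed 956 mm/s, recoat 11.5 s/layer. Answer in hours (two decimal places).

Number of layers: 95.8 / 0.1 → 958 (rounded up).
Hatch length per layer = 6440 / 0.093, so 69247.3 mm.
Per-layer scan time = 69247.3 / 956, so 72.4344 s.
Layer cycle = 72.4344 + 11.5 = 83.9344 s.
958 layers × 83.9344 s/layer = 80409.1552 s, i.e. 22.34 hours.

22.34 hours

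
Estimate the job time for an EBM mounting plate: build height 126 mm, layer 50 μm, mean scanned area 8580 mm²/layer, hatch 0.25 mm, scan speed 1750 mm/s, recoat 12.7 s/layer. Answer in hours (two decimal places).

22.62 hours

Layer count = ceil(126 / 0.05) = 2520.
Hatch length per layer = 8580 / 0.25, so 34320 mm.
Per-layer scan time = 34320 / 1750 = 19.6114 s.
Per-layer time = 19.6114 + 12.7 = 32.3114 s.
2520 layers × 32.3114 s/layer = 81424.728 s, i.e. 22.62 hours.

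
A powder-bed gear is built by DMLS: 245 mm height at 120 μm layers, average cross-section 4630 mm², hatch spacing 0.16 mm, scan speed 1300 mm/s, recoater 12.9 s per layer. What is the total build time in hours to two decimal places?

19.94 hours

Layers = ⌈245/0.12⌉ = 2042.
Per-layer scan distance = 4630 / 0.16 = 28937.5 mm.
Scan time per layer = 28937.5 / 1300, so 22.2596 s.
Per-layer time: 22.2596 + 12.9 → 35.1596 s.
Total: 2042 × 35.1596 s = 71795.9032 s → 19.94 hours.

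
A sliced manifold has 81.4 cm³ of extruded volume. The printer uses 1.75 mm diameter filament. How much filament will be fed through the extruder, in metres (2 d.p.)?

33.84 m

Cross-section of 1.75 mm filament: π·(1.75/2)² = 2.4053 mm².
L = 81400 mm³ / 2.4053 mm² = 33841.93 mm, i.e. 33.84 m.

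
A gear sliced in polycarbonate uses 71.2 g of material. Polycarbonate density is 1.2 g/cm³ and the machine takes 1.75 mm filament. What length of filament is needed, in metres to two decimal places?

Volume = 71.2 g / 1.2 g·cm⁻³ = 59.3333 cm³ = 59333.3 mm³.
Cross-section of 1.75 mm filament: π·(1.75/2)² = 2.4053 mm².
Length = 59333.3 / 2.4053 = 24667.73 mm = 24.67 m.

24.67 m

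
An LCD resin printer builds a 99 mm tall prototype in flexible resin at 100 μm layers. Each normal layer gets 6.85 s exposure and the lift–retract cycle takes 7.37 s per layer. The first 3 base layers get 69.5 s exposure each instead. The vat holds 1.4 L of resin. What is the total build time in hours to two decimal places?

3.96 hours

Layers = ⌈99/0.1⌉ = 990.
Base layers: 3 × (69.5 + 7.37) → 230.61 s.
Remaining layers = 987 × (6.85 + 7.37), so 14035.14 s.
Sum: 230.61 + 14035.14 = 14265.75 s → 3.96 hours.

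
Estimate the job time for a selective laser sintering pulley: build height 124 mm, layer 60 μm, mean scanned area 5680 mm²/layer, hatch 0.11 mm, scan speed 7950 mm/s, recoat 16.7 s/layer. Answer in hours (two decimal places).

Layers = ⌈124/0.06⌉ = 2067.
Hatch length per layer = 5680 / 0.11, so 51636.4 mm.
Laser time per layer = 51636.4 / 7950 = 6.4951 s.
Layer cycle = 6.4951 + 16.7 = 23.1951 s.
2067 layers × 23.1951 s/layer = 47944.2717 s, i.e. 13.32 hours.

13.32 hours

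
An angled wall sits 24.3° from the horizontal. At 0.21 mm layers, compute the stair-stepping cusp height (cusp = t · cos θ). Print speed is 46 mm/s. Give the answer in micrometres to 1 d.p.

cos(24.3°) = 0.9114, so cusp = 0.21 × 0.9114 = 0.191394 mm → 191.4 μm.

191.4 μm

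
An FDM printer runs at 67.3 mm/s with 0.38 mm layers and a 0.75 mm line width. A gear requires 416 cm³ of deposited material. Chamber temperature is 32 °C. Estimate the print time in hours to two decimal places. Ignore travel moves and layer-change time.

6.02 hours

Bead cross-section: 0.38 × 0.75 → 0.285 mm².
Path length: 416000 mm³ / 0.285 mm² → 1459649.1 mm.
Print-move time: 1459649.1 / 67.3 → 21688.7 s.
21688.7 s = 6.02 hours.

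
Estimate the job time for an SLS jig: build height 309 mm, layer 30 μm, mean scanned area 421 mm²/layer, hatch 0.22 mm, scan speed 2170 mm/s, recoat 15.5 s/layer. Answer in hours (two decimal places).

Number of layers: 309 / 0.03 → 10300 (rounded up).
Hatch length per layer: 421 / 0.22 → 1913.6 mm.
Scan time per layer = 1913.6 / 2170 = 0.8818 s.
Per-layer time: 0.8818 + 15.5 → 16.3818 s.
Total: 10300 × 16.3818 s = 168732.54 s → 46.87 hours.

46.87 hours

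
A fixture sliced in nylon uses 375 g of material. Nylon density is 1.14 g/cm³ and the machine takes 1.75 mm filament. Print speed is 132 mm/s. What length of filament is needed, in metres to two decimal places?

Volume = 375 g / 1.14 g·cm⁻³ = 328.9474 cm³ = 328947.4 mm³.
Filament cross-section = π × (1.75/2)² = 2.4053 mm².
L = V/A = 328947.4/2.4053 = 136759.41 mm → 136.76 m.

136.76 m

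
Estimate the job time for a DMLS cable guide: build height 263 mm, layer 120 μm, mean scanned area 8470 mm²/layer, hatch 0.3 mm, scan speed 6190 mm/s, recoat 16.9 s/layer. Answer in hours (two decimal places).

13.07 hours

Layer count = ceil(263 / 0.12) = 2192.
Scan path per layer = 8470 / 0.3, so 28233.3 mm.
Scan time per layer: 28233.3 / 6190 → 4.5611 s.
Layer cycle = 4.5611 + 16.9 = 21.4611 s.
2192 layers × 21.4611 s/layer = 47042.7312 s, i.e. 13.07 hours.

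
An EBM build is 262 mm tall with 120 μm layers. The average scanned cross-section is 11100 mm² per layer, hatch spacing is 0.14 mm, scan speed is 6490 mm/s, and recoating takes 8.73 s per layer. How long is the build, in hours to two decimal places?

12.71 hours

Number of layers: 262 / 0.12 → 2184 (rounded up).
Scan path per layer: 11100 / 0.14 → 79285.7 mm.
Per-layer scan time: 79285.7 / 6490 → 12.2166 s.
Layer cycle: 12.2166 + 8.73 → 20.9466 s.
Total: 2184 × 20.9466 s = 45747.3744 s → 12.71 hours.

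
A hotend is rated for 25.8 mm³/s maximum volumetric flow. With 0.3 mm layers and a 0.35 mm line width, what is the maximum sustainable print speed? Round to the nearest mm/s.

246 mm/s

Extrusion cross-section = 0.3 × 0.35, so 0.105 mm².
Max speed = 25.8 / 0.105 = 245.71 ≈ 246 mm/s.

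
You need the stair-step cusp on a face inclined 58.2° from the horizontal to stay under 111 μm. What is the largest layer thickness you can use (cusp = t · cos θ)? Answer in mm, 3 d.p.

0.211 mm

Layer height = cusp / cos(58.2°) = 0.111 / 0.5270 = 0.211 mm.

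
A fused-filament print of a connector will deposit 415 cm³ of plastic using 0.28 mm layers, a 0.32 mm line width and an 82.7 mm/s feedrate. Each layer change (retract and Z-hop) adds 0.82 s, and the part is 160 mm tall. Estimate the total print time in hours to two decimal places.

15.69 hours

Bead cross-section = 0.28 × 0.32 = 0.0896 mm².
Total extruded path = 415000/0.0896 = 4631696.4 mm.
Extrusion time = 4631696.4 / 82.7 = 56006 s.
Layer count = ceil(160 / 0.28) = 572.
Non-print overhead = 572 × 0.82 = 469.04 s.
Total = 56006 + 469.04 = 56475.04 s = 15.69 hours.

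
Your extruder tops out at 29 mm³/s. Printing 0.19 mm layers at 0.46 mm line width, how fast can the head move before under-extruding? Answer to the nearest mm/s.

Bead cross-section = 0.19 × 0.46, so 0.0874 mm².
Max speed = 29 / 0.0874 = 331.81 ≈ 332 mm/s.

332 mm/s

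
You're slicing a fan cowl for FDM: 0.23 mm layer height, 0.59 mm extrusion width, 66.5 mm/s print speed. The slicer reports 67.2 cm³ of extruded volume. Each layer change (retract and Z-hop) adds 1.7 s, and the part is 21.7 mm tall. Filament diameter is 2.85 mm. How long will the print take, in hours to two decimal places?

Bead cross-section = 0.23 × 0.59, so 0.1357 mm².
Toolpath length = 67.2 cm³ / 0.1357 mm² = 67200 / 0.1357 = 495210 mm.
Extrusion time: 495210 / 66.5 → 7446.8 s.
Layer count = ceil(21.7 / 0.23) = 95.
Layer-change overhead = 95 × 1.7, so 161.5 s.
Altogether 7446.8 + 161.5 = 7608.3 s, i.e. 2.11 hours.

2.11 hours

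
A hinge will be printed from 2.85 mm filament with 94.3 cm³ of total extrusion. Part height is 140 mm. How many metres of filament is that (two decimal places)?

Cross-section of 2.85 mm filament: π·(2.85/2)² = 6.3794 mm².
Length = 94.3 cm³ / 6.3794 mm² = 94300 / 6.3794 = 14781.95 mm = 14.78 m.

14.78 m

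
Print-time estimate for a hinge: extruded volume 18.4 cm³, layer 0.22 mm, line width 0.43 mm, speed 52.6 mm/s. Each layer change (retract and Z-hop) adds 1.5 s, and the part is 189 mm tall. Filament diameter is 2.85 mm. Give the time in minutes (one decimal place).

83.1 minutes

Line area = 0.22 × 0.43 = 0.0946 mm².
Total extruded path = 18400/0.0946 = 194503.2 mm.
Extrusion time = 194503.2 / 52.6 = 3697.8 s.
Layers = ⌈189/0.22⌉ = 860.
Layer-change overhead = 860 × 1.5 = 1290 s.
Altogether 3697.8 + 1290 = 4987.8 s, i.e. 83.1 minutes.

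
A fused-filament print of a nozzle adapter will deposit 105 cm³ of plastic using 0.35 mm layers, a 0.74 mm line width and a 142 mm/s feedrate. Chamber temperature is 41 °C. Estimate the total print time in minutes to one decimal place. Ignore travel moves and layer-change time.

47.6 minutes

Line area = 0.35 × 0.74, so 0.259 mm².
Path length: 105000 mm³ / 0.259 mm² → 405405.4 mm.
Time extruding = 405405.4 / 142, so 2855 s.
That's 2855 s → 47.6 minutes.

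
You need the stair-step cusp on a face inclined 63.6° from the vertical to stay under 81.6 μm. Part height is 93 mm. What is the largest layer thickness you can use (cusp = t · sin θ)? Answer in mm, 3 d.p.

0.091 mm

sin(63.6°) = 0.8957; t_max = 0.0816/0.8957 = 0.091 mm.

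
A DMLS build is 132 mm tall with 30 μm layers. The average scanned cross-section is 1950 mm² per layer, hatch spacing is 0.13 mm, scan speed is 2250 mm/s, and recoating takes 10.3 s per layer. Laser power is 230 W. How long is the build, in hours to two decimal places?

Layer count = ceil(132 / 0.03) = 4400.
Scan path per layer: 1950 / 0.13 → 15000 mm.
Laser time per layer = 15000 / 2250, so 6.6667 s.
Per-layer time = 6.6667 + 10.3, so 16.9667 s.
Total: 4400 × 16.9667 s = 74653.48 s → 20.74 hours.

20.74 hours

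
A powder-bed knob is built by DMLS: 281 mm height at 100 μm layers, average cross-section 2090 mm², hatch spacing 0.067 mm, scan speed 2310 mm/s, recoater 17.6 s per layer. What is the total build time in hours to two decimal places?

24.28 hours

Layers = ⌈281/0.1⌉ = 2810.
Scan path per layer: 2090 / 0.067 → 31194 mm.
Scan time per layer = 31194 / 2310, so 13.5039 s.
Layer cycle = 13.5039 + 17.6 = 31.1039 s.
Build time = 2810 × 31.1039 = 87401.959 s = 24.28 hours.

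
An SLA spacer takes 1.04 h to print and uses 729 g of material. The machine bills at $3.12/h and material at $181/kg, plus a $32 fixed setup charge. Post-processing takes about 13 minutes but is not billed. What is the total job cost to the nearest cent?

Time charge: 3.12 × 1.04 → $3.2448.
Material cost = 181 × 729/1000 = $131.949.
Adding setup: 3.2448 + 131.949 + 32 → 167.1938 ≈ $167.19.

$167.19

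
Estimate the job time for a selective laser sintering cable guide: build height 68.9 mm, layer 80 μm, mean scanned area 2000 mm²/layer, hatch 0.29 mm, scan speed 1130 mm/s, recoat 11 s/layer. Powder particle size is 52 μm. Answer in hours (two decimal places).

Layer count = ceil(68.9 / 0.08) = 862.
Per-layer scan distance = 2000 / 0.29, so 6896.6 mm.
Laser time per layer: 6896.6 / 1130 → 6.1032 s.
Layer cycle = 6.1032 + 11, so 17.1032 s.
Total: 862 × 17.1032 s = 14742.9584 s → 4.10 hours.

4.10 hours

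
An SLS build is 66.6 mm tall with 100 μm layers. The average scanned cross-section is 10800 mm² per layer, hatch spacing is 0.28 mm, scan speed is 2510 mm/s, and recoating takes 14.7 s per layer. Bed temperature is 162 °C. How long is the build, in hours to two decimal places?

5.56 hours

Layers = ⌈66.6/0.1⌉ = 666.
Scan path per layer: 10800 / 0.28 → 38571.4 mm.
Per-layer scan time = 38571.4 / 2510 = 15.3671 s.
Per-layer time: 15.3671 + 14.7 → 30.0671 s.
Total: 666 × 30.0671 s = 20024.6886 s → 5.56 hours.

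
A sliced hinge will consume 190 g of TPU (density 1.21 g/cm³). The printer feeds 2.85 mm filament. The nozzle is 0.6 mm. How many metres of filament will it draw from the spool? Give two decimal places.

24.61 m

Extruded volume: 190/1.21 = 157.0248 cm³ (157024.8 mm³).
Cross-section of 2.85 mm filament: π·(2.85/2)² = 6.3794 mm².
L = V/A = 157024.8/6.3794 = 24614.35 mm → 24.61 m.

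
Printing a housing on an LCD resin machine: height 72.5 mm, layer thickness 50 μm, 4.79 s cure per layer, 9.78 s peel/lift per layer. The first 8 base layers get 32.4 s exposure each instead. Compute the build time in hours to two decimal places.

Number of layers: 72.5 / 0.05 → 1450 (rounded up).
Bottom layers = 8 × (32.4 + 9.78), so 337.44 s.
Remaining layers = 1442 × (4.79 + 9.78) = 21009.94 s.
Sum: 337.44 + 21009.94 = 21347.38 s → 5.93 hours.

5.93 hours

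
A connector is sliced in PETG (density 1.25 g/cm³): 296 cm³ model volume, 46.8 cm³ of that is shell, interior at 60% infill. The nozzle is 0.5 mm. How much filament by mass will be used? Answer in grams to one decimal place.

245.4 g

Interior volume = 296 − 46.8 = 249.2 cm³.
Infill volume: 0.60 × 249.2 → 149.52 cm³.
Total extruded = 46.8 + 149.52 = 196.32 cm³.
Mass = 196.32 × 1.25, so 245.4 g.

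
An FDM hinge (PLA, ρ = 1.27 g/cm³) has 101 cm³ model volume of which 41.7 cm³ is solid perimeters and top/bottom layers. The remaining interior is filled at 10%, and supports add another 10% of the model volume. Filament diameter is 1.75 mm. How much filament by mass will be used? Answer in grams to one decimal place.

73.3 g

Volume inside the shell = 101 − 41.7 = 59.3 cm³.
Infill volume = 0.10 × 59.3, so 5.93 cm³.
Support = 0.10 × 101, so 10.1 cm³.
Total printed volume = 41.7 + 5.93 + 10.1 = 57.73 cm³.
Mass = 57.73 × 1.27, so 73.3171 g.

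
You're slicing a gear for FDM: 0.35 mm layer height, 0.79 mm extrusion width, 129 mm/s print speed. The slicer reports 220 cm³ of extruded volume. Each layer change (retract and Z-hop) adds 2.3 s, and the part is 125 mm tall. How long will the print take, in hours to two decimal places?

1.94 hours

Extrusion cross-section = 0.35 × 0.79 = 0.2765 mm².
Path length: 220000 mm³ / 0.2765 mm² → 795660 mm.
Extrusion time: 795660 / 129 → 6167.9 s.
Layer count = ceil(125 / 0.35) = 358.
Z-hop total = 358 × 2.3, so 823.4 s.
Total = 6167.9 + 823.4 = 6991.3 s = 1.94 hours.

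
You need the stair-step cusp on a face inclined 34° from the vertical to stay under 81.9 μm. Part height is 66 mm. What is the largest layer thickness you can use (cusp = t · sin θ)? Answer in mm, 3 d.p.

0.146 mm

sin(34°) = 0.5592; t_max = 0.0819/0.5592 = 0.146 mm.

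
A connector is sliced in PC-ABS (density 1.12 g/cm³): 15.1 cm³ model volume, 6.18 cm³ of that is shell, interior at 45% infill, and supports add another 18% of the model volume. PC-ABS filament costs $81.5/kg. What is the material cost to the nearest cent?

Infill region: 15.1 − 6.18 → 8.92 cm³.
Infill volume: 0.45 × 8.92 → 4.014 cm³.
Support: 0.18 × 15.1 → 2.718 cm³.
Deposited volume = 6.18 + 4.014 + 2.718 = 12.912 cm³.
Mass: 12.912 × 1.12 → 14.46144 g.
Cost = 14.46144 g / 1000 × $81.5/kg = $1.18.

$1.18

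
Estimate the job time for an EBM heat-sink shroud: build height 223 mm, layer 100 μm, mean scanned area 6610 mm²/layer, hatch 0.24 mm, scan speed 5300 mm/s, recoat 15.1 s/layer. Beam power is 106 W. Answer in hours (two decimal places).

12.57 hours

Layer count = ceil(223 / 0.1) = 2230.
Hatch length per layer = 6610 / 0.24 = 27541.7 mm.
Per-layer scan time = 27541.7 / 5300 = 5.1965 s.
Time per layer = 5.1965 + 15.1 = 20.2965 s.
Total: 2230 × 20.2965 s = 45261.195 s → 12.57 hours.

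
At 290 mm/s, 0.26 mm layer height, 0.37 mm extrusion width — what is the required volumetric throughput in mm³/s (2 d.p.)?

A = 0.26 × 0.37, so 0.0962 mm².
Q = v·A = 290 × 0.0962 = 27.90 mm³/s.

27.90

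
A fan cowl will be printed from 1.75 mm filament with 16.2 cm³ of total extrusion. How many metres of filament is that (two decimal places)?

Cross-section of 1.75 mm filament: π·(1.75/2)² = 2.4053 mm².
L = 16200 mm³ / 2.4053 mm² = 6735.13 mm, i.e. 6.74 m.

6.74 m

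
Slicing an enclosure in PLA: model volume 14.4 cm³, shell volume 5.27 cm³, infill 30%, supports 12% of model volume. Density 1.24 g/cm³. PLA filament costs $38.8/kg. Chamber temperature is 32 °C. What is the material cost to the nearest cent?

$0.47

Infill region = 14.4 − 5.27 = 9.13 cm³.
Infill deposited: 0.30 × 9.13 → 2.739 cm³.
Support = 0.12 × 14.4, so 1.728 cm³.
Total printed volume = 5.27 + 2.739 + 1.728 = 9.737 cm³.
Mass = 9.737 × 1.24, so 12.07388 g.
At $38.8/kg: 12.07388/1000 × 38.8 = $0.47.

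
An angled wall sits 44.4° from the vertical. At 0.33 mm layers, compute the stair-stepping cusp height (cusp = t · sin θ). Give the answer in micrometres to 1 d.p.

230.9 μm

h_c = t·sin θ = 0.33 × 0.6997 = 0.230901 mm (230.9 μm).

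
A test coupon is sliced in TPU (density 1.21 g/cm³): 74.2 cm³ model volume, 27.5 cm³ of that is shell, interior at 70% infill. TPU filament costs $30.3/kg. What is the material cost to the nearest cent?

$2.21

Interior volume = 74.2 − 27.5, so 46.7 cm³.
Infill volume: 0.70 × 46.7 → 32.69 cm³.
Deposited volume = 27.5 + 32.69, so 60.19 cm³.
Mass = 60.19 × 1.21 = 72.8299 g.
At $30.3/kg: 72.8299/1000 × 30.3 = $2.21.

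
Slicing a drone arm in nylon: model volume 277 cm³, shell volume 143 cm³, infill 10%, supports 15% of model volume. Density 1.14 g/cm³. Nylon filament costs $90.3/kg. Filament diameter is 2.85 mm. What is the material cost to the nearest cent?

Volume inside the shell = 277 − 143, so 134 cm³.
Infill volume = 0.10 × 134, so 13.4 cm³.
Support = 0.15 × 277 = 41.55 cm³.
Total printed volume = 143 + 13.4 + 41.55 = 197.95 cm³.
Mass: 197.95 × 1.14 → 225.663 g.
At $90.3/kg: 225.663/1000 × 90.3 = $20.38.

$20.38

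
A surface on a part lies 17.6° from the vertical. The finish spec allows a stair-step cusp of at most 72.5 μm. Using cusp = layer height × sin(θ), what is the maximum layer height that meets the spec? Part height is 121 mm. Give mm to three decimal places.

Layer height = cusp / sin(17.6°) = 0.0725 / 0.3024 = 0.240 mm.

0.240 mm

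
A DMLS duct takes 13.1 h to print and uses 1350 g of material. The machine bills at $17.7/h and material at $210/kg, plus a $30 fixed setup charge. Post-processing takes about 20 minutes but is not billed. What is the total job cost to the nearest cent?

$545.37

Machine cost = 17.7 × 13.1, so $231.87.
Feedstock cost: 210 × 1350/1000 → $283.50.
Adding setup: 231.87 + 283.50 + 30 → $545.37.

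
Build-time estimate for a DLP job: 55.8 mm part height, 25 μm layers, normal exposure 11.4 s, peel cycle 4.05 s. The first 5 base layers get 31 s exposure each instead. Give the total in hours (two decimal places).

Number of layers: 55.8 / 0.025 → 2232 (rounded up).
Bottom layers: 5 × (31 + 4.05) → 175.25 s.
Regular layers = 2227 × (11.4 + 4.05) = 34407.15 s.
Sum: 175.25 + 34407.15 = 34582.4 s → 9.61 hours.

9.61 hours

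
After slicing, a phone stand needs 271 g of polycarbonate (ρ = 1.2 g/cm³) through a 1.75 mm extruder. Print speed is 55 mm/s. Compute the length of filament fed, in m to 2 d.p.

93.89 m

Volume = 271 g / 1.2 g·cm⁻³ = 225.8333 cm³ = 225833.3 mm³.
Cross-section of 1.75 mm filament: π·(1.75/2)² = 2.4053 mm².
Length = 225833.3 / 2.4053 = 93889.87 mm = 93.89 m.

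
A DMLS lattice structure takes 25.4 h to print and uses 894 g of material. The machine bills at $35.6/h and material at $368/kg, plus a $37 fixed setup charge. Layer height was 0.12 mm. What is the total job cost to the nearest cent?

Time charge = 35.6 × 25.4 = $904.24.
Feedstock cost: 368 × 894/1000 → $328.992.
Adding setup: 904.24 + 328.992 + 37 → 1270.232 ≈ $1270.23.

$1270.23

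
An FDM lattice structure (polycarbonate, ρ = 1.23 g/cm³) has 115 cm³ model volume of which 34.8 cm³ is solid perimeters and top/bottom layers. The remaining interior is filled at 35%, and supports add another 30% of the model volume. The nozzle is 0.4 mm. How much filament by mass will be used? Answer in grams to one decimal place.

Interior volume = 115 − 34.8 = 80.2 cm³.
Infill deposited = 0.35 × 80.2 = 28.07 cm³.
Support: 0.30 × 115 → 34.5 cm³.
Deposited volume = 34.8 + 28.07 + 34.5 = 97.37 cm³.
Mass = 97.37 × 1.23 = 119.7651 g.

119.8 g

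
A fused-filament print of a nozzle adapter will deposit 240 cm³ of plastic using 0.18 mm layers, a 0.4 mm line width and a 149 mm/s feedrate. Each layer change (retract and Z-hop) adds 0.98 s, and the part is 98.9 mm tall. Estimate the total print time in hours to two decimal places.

Bead cross-section = 0.18 × 0.4, so 0.072 mm².
Toolpath length = 240 cm³ / 0.072 mm² = 240000 / 0.072 = 3333333.3 mm.
Print-move time = 3333333.3 / 149, so 22371.4 s.
Layer count = ceil(98.9 / 0.18) = 550.
Layer-change overhead = 550 × 0.98 = 539 s.
Total = 22371.4 + 539 = 22910.4 s = 6.36 hours.

6.36 hours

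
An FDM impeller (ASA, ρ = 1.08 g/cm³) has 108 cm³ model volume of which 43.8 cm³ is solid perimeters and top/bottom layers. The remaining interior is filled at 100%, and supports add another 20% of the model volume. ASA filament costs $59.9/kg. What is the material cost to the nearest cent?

$8.38

Infill region = 108 − 43.8, so 64.2 cm³.
Deposited infill: 1.00 × 64.2 → 64.2 cm³.
Support = 0.20 × 108, so 21.6 cm³.
Deposited volume = 43.8 + 64.2 + 21.6 = 129.6 cm³.
Mass = 129.6 × 1.08, so 139.968 g.
Cost = 139.968 g / 1000 × $59.9/kg = $8.38.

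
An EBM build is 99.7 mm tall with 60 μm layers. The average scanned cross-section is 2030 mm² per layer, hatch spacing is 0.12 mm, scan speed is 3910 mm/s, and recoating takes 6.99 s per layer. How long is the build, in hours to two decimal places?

5.22 hours

Layer count = ceil(99.7 / 0.06) = 1662.
Per-layer scan distance: 2030 / 0.12 → 16916.7 mm.
Per-layer scan time: 16916.7 / 3910 → 4.3265 s.
Time per layer = 4.3265 + 6.99 = 11.3165 s.
Total: 1662 × 11.3165 s = 18808.023 s → 5.22 hours.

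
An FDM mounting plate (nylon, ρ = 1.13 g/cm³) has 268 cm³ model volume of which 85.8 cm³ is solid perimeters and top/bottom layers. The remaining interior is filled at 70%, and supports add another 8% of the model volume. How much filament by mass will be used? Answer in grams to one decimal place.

Volume inside the shell = 268 − 85.8 = 182.2 cm³.
Infill deposited: 0.70 × 182.2 → 127.54 cm³.
Support = 0.08 × 268, so 21.44 cm³.
Total printed volume = 85.8 + 127.54 + 21.44 = 234.78 cm³.
Mass: 234.78 × 1.13 → 265.3014 g.

265.3 g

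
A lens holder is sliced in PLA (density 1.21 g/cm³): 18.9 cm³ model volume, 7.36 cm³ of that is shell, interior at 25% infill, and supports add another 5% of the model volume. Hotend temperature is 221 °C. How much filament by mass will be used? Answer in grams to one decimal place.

13.5 g

Volume inside the shell: 18.9 − 7.36 → 11.54 cm³.
Infill volume = 0.25 × 11.54 = 2.885 cm³.
Support: 0.05 × 18.9 → 0.945 cm³.
Total extruded = 7.36 + 2.885 + 0.945 = 11.19 cm³.
Mass = 11.19 × 1.21 = 13.5399 g.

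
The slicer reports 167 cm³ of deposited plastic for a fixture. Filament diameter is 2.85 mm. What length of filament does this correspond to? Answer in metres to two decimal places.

26.18 m

Cross-section of 2.85 mm filament: π·(2.85/2)² = 6.3794 mm².
L = 167000 mm³ / 6.3794 mm² = 26178.01 mm, i.e. 26.18 m.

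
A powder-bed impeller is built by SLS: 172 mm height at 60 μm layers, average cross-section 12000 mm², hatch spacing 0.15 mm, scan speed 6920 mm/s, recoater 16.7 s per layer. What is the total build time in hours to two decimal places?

22.51 hours

Layers = ⌈172/0.06⌉ = 2867.
Per-layer scan distance = 12000 / 0.15, so 80000 mm.
Scan time per layer = 80000 / 6920, so 11.5607 s.
Layer cycle: 11.5607 + 16.7 → 28.2607 s.
2867 layers × 28.2607 s/layer = 81023.4269 s, i.e. 22.51 hours.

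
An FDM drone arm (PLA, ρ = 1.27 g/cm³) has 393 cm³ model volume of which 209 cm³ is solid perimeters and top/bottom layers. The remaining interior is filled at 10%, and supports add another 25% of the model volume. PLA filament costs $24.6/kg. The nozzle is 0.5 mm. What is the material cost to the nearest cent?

$10.17

Interior volume: 393 − 209 → 184 cm³.
Deposited infill: 0.10 × 184 → 18.4 cm³.
Support = 0.25 × 393, so 98.25 cm³.
Deposited volume = 209 + 18.4 + 98.25 = 325.65 cm³.
Mass = 325.65 × 1.27, so 413.5755 g.
Cost = 413.5755 g / 1000 × $24.6/kg = $10.17.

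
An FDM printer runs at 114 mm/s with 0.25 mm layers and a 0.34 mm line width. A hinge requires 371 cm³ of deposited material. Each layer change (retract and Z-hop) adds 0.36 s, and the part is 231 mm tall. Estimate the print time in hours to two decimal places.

Line area = 0.25 × 0.34 = 0.085 mm².
Path length: 371000 mm³ / 0.085 mm² → 4364705.9 mm.
Extrusion time: 4364705.9 / 114 → 38286.9 s.
Number of layers: 231 / 0.25 → 924 (rounded up).
Layer-change overhead = 924 × 0.36, so 332.64 s.
Total = 38286.9 + 332.64 = 38619.54 s = 10.73 hours.

10.73 hours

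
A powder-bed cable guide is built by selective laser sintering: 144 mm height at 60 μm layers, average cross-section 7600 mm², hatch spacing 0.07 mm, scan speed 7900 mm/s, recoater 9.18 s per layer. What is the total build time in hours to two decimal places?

Layer count = ceil(144 / 0.06) = 2400.
Per-layer scan distance: 7600 / 0.07 → 108571.4 mm.
Scan time per layer = 108571.4 / 7900, so 13.7432 s.
Layer cycle: 13.7432 + 9.18 → 22.9232 s.
Build time = 2400 × 22.9232 = 55015.68 s = 15.28 hours.

15.28 hours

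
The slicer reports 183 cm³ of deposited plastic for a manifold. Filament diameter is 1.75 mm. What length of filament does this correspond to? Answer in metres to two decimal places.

Cross-section of 1.75 mm filament: π·(1.75/2)² = 2.4053 mm².
L = 183000 mm³ / 2.4053 mm² = 76081.99 mm, i.e. 76.08 m.

76.08 m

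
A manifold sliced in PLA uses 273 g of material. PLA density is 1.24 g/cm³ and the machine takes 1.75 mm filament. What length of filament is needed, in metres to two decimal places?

91.53 m

Volume = 273 g / 1.24 g·cm⁻³ = 220.1613 cm³ = 220161.3 mm³.
A = π r² = π × 0.875² = 2.4053 mm².
Length = 220161.3 / 2.4053 = 91531.74 mm = 91.53 m.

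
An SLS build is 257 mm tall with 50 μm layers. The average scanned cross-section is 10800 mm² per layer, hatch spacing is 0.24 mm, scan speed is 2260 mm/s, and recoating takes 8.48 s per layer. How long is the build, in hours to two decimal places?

Number of layers: 257 / 0.05 → 5140 (rounded up).
Per-layer scan distance = 10800 / 0.24, so 45000 mm.
Scan time per layer = 45000 / 2260 = 19.9115 s.
Time per layer = 19.9115 + 8.48 = 28.3915 s.
5140 layers × 28.3915 s/layer = 145932.31 s, i.e. 40.54 hours.

40.54 hours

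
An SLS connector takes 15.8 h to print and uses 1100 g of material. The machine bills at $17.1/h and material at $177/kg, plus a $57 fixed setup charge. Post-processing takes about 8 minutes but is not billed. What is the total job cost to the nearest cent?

Machine cost = 17.1 × 15.8, so $270.18.
Material charge = 177 × 1100/1000 = $194.70.
Adding setup: 270.18 + 194.70 + 57 → $521.88.

$521.88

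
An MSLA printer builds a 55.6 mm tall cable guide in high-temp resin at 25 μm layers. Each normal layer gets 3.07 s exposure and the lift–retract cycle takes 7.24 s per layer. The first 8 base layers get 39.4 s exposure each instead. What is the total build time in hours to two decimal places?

6.45 hours

Number of layers: 55.6 / 0.025 → 2224 (rounded up).
Burn-in layers = 8 × (39.4 + 7.24), so 373.12 s.
Normal layers = 2216 × (3.07 + 7.24) = 22846.96 s.
Total = 373.12 + 22846.96 = 23220.08 s = 6.45 hours.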